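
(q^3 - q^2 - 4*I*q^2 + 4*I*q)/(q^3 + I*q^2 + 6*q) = (q^2 - q - 4*I*q + 4*I)/(q^2 + I*q + 6)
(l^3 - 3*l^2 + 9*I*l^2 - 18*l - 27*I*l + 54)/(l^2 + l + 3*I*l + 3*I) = (l^2 + l*(-3 + 6*I) - 18*I)/(l + 1)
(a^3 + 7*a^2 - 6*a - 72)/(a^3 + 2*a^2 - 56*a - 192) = (a - 3)/(a - 8)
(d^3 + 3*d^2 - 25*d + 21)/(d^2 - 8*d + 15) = (d^2 + 6*d - 7)/(d - 5)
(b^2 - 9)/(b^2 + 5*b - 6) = (b^2 - 9)/(b^2 + 5*b - 6)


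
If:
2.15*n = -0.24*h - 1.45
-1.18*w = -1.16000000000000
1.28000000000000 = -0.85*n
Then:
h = 7.45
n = -1.51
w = 0.98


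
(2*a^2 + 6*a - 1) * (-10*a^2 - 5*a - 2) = -20*a^4 - 70*a^3 - 24*a^2 - 7*a + 2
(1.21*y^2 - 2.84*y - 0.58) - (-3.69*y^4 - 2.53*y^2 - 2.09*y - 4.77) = 3.69*y^4 + 3.74*y^2 - 0.75*y + 4.19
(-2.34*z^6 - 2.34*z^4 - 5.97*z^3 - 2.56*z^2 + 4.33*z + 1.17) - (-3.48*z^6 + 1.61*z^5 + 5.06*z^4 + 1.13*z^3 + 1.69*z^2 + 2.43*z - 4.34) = 1.14*z^6 - 1.61*z^5 - 7.4*z^4 - 7.1*z^3 - 4.25*z^2 + 1.9*z + 5.51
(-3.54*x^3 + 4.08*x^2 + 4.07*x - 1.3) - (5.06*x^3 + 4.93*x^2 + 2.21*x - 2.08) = -8.6*x^3 - 0.85*x^2 + 1.86*x + 0.78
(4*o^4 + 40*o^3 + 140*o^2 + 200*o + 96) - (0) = 4*o^4 + 40*o^3 + 140*o^2 + 200*o + 96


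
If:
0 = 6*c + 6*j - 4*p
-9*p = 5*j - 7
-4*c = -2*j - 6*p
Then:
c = 11/8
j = -5/8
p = 9/8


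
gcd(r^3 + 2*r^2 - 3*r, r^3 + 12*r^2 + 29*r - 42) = r - 1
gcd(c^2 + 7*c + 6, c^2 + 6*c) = c + 6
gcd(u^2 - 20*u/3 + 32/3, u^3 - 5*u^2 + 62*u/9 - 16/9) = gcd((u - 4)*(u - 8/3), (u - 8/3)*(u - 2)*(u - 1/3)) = u - 8/3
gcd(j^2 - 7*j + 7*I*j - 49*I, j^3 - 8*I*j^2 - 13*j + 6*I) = 1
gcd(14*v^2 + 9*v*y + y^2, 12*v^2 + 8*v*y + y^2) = 2*v + y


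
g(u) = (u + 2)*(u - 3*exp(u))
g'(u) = u + (1 - 3*exp(u))*(u + 2) - 3*exp(u)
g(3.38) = -455.86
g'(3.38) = -553.40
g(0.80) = -16.45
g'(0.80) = -21.77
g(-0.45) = -3.66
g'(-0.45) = -3.78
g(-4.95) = 14.67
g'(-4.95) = -7.86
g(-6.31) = 27.22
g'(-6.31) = -10.60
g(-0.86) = -2.43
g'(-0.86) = -2.44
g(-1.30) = -1.48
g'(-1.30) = -1.99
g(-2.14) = 0.35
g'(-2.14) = -2.58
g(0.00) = -6.00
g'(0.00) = -7.00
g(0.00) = -6.00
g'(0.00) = -7.00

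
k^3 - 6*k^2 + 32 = (k - 4)^2*(k + 2)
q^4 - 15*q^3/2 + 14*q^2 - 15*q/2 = q*(q - 5)*(q - 3/2)*(q - 1)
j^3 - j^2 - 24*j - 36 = (j - 6)*(j + 2)*(j + 3)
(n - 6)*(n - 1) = n^2 - 7*n + 6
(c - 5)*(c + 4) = c^2 - c - 20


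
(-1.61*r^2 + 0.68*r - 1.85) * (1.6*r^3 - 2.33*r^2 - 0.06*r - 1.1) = -2.576*r^5 + 4.8393*r^4 - 4.4478*r^3 + 6.0407*r^2 - 0.637*r + 2.035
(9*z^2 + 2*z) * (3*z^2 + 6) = 27*z^4 + 6*z^3 + 54*z^2 + 12*z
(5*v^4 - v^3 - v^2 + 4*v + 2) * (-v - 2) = -5*v^5 - 9*v^4 + 3*v^3 - 2*v^2 - 10*v - 4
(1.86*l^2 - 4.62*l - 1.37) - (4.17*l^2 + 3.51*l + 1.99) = -2.31*l^2 - 8.13*l - 3.36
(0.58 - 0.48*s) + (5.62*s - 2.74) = 5.14*s - 2.16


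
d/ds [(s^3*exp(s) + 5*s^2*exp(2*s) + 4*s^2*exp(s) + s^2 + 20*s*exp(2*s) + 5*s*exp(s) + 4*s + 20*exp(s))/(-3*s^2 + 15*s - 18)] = (-s^5*exp(s) - 10*s^4*exp(2*s) + 10*s^3*exp(2*s) + 19*s^3*exp(s) + 185*s^2*exp(2*s) - 12*s^2*exp(s) + 9*s^2 - 300*s*exp(2*s) + 62*s*exp(s) - 12*s - 120*exp(2*s) - 250*exp(s) - 24)/(3*(s^4 - 10*s^3 + 37*s^2 - 60*s + 36))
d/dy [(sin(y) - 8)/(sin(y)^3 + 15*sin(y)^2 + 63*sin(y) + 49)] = (23*sin(y) + cos(2*y) + 78)*cos(y)/((sin(y) + 1)^2*(sin(y) + 7)^3)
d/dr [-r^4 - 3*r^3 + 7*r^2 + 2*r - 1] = -4*r^3 - 9*r^2 + 14*r + 2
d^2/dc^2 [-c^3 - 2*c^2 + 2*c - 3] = -6*c - 4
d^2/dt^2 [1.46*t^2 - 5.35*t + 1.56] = 2.92000000000000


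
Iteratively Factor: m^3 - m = (m - 1)*(m^2 + m) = m*(m - 1)*(m + 1)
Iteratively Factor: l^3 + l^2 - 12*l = (l)*(l^2 + l - 12) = l*(l - 3)*(l + 4)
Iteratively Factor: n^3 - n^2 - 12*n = (n + 3)*(n^2 - 4*n) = (n - 4)*(n + 3)*(n)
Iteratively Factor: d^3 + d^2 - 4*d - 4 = (d - 2)*(d^2 + 3*d + 2) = (d - 2)*(d + 2)*(d + 1)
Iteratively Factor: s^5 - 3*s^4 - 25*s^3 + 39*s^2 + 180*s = (s + 3)*(s^4 - 6*s^3 - 7*s^2 + 60*s) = (s + 3)^2*(s^3 - 9*s^2 + 20*s) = (s - 4)*(s + 3)^2*(s^2 - 5*s) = (s - 5)*(s - 4)*(s + 3)^2*(s)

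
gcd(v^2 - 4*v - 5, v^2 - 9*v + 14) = 1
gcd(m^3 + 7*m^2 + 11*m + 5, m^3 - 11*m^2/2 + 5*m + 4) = 1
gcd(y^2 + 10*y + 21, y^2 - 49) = y + 7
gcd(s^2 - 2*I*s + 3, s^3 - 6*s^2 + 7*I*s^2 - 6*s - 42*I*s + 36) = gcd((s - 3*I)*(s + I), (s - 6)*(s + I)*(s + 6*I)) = s + I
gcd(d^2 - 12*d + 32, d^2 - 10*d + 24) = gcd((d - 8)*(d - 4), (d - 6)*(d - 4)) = d - 4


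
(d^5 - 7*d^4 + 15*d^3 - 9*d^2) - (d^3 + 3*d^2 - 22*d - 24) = d^5 - 7*d^4 + 14*d^3 - 12*d^2 + 22*d + 24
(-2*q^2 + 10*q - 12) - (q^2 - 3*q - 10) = -3*q^2 + 13*q - 2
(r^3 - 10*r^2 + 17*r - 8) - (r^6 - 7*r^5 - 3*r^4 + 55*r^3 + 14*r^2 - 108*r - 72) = -r^6 + 7*r^5 + 3*r^4 - 54*r^3 - 24*r^2 + 125*r + 64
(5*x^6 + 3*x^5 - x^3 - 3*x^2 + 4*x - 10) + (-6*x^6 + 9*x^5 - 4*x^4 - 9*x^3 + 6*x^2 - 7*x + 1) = -x^6 + 12*x^5 - 4*x^4 - 10*x^3 + 3*x^2 - 3*x - 9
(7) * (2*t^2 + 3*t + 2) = 14*t^2 + 21*t + 14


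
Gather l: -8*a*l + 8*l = l*(8 - 8*a)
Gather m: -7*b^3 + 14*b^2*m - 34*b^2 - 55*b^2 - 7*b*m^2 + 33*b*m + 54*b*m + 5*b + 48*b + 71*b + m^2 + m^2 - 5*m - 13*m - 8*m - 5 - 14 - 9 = -7*b^3 - 89*b^2 + 124*b + m^2*(2 - 7*b) + m*(14*b^2 + 87*b - 26) - 28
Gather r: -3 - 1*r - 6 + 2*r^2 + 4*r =2*r^2 + 3*r - 9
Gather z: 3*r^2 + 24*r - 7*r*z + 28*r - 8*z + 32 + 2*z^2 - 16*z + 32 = 3*r^2 + 52*r + 2*z^2 + z*(-7*r - 24) + 64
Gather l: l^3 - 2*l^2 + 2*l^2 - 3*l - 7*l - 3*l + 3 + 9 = l^3 - 13*l + 12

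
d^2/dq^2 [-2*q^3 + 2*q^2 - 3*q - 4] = 4 - 12*q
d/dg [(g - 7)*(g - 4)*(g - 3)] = 3*g^2 - 28*g + 61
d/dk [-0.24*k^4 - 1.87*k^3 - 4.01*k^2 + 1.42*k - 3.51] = -0.96*k^3 - 5.61*k^2 - 8.02*k + 1.42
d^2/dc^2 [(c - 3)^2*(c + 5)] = 6*c - 2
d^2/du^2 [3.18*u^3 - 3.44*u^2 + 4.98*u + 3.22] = 19.08*u - 6.88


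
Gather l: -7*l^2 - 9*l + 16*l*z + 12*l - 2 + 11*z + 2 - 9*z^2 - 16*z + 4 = -7*l^2 + l*(16*z + 3) - 9*z^2 - 5*z + 4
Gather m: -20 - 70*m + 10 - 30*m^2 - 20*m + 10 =-30*m^2 - 90*m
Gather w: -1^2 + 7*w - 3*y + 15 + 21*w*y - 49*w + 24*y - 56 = w*(21*y - 42) + 21*y - 42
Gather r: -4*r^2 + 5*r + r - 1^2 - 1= -4*r^2 + 6*r - 2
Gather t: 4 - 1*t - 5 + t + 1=0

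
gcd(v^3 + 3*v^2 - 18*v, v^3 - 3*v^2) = v^2 - 3*v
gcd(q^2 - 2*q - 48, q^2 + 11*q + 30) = q + 6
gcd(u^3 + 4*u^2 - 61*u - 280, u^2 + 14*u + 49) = u + 7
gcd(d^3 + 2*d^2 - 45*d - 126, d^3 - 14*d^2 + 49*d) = d - 7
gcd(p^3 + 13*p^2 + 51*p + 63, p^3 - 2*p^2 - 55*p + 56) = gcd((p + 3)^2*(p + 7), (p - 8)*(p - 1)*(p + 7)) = p + 7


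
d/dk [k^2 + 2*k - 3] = 2*k + 2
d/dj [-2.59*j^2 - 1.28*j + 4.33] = -5.18*j - 1.28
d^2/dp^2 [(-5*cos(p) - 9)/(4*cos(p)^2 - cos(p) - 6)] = (-180*(1 - cos(2*p))^2*cos(p) - 149*(1 - cos(2*p))^2 + 79*cos(p) - 1171*cos(2*p)/2 - 273*cos(3*p) + 40*cos(5*p) + 801/2)/(cos(p) - 2*cos(2*p) + 4)^3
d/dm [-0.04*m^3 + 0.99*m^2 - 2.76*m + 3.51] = -0.12*m^2 + 1.98*m - 2.76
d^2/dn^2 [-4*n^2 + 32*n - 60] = -8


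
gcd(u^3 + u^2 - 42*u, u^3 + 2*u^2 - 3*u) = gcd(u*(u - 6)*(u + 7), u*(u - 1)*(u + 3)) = u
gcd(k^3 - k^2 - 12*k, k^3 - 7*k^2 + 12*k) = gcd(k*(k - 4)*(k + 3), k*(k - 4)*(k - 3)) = k^2 - 4*k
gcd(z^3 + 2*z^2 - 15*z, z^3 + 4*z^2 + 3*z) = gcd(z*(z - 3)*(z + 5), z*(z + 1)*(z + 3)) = z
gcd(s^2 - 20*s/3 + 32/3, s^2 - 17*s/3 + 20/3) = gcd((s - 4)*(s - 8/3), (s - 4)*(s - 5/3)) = s - 4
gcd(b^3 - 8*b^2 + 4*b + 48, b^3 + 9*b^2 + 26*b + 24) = b + 2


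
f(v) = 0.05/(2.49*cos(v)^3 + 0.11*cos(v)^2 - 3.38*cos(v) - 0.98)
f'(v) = 0.05*(7.47*sin(v)*cos(v)^2 + 0.22*sin(v)*cos(v) - 3.38*sin(v))/(2.49*cos(v)^3 + 0.11*cos(v)^2 - 3.38*cos(v) - 0.98)^2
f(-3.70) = 0.11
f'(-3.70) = 0.24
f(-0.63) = -0.02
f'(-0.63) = -0.01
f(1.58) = -0.05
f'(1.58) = -0.19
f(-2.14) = 0.10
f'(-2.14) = 0.24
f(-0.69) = -0.02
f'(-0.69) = -0.01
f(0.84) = -0.02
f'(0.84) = 0.00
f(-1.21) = -0.02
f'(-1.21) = 0.03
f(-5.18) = -0.02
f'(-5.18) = -0.02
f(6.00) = -0.03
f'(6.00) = -0.01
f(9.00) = 0.16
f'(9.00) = 0.57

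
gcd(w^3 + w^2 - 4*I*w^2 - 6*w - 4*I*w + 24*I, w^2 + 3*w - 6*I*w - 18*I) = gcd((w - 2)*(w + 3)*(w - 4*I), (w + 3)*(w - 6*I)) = w + 3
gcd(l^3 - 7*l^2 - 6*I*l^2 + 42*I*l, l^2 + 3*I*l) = l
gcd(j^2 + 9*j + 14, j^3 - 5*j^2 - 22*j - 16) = j + 2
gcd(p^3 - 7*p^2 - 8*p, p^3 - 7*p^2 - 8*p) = p^3 - 7*p^2 - 8*p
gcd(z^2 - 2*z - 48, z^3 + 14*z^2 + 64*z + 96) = z + 6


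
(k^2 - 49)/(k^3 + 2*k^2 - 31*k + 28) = (k - 7)/(k^2 - 5*k + 4)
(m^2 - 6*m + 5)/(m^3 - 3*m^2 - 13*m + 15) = 1/(m + 3)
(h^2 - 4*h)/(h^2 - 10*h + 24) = h/(h - 6)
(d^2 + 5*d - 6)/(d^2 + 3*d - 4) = (d + 6)/(d + 4)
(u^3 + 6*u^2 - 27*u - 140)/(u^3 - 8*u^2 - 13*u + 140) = (u + 7)/(u - 7)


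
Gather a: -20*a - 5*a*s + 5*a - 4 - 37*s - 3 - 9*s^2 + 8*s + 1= a*(-5*s - 15) - 9*s^2 - 29*s - 6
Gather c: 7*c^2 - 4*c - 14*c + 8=7*c^2 - 18*c + 8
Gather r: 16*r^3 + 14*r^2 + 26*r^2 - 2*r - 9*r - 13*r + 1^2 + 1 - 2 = 16*r^3 + 40*r^2 - 24*r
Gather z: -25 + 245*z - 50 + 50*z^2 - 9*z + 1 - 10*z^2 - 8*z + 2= 40*z^2 + 228*z - 72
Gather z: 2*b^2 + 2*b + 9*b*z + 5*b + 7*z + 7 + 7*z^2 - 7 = 2*b^2 + 7*b + 7*z^2 + z*(9*b + 7)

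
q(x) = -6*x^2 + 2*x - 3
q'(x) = 2 - 12*x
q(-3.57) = -86.61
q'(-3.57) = 44.84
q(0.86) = -5.72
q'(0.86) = -8.32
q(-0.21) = -3.68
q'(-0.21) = 4.52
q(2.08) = -24.80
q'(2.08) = -22.96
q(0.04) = -2.93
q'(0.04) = 1.52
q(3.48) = -68.70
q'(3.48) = -39.76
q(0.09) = -2.87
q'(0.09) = 0.92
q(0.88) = -5.89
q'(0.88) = -8.56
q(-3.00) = -63.00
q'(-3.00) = 38.00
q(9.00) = -471.00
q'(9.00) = -106.00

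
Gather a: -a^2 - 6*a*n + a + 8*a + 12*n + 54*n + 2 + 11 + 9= -a^2 + a*(9 - 6*n) + 66*n + 22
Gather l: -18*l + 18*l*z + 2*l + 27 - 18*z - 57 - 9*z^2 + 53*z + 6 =l*(18*z - 16) - 9*z^2 + 35*z - 24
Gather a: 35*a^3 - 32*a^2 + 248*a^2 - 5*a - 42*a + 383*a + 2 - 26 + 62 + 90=35*a^3 + 216*a^2 + 336*a + 128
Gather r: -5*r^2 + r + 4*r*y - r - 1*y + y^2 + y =-5*r^2 + 4*r*y + y^2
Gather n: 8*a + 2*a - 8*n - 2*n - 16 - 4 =10*a - 10*n - 20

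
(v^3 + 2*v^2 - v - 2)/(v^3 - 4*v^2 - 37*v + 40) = (v^2 + 3*v + 2)/(v^2 - 3*v - 40)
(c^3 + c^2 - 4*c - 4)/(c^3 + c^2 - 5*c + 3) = (c^3 + c^2 - 4*c - 4)/(c^3 + c^2 - 5*c + 3)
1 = 1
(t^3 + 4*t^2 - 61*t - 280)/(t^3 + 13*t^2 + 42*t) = (t^2 - 3*t - 40)/(t*(t + 6))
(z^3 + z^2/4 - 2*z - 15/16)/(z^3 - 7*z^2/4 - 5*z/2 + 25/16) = (4*z^2 - 4*z - 3)/(4*z^2 - 12*z + 5)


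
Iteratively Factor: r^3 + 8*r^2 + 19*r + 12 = (r + 3)*(r^2 + 5*r + 4) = (r + 3)*(r + 4)*(r + 1)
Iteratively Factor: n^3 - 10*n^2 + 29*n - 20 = (n - 4)*(n^2 - 6*n + 5) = (n - 4)*(n - 1)*(n - 5)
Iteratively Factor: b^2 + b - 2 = (b + 2)*(b - 1)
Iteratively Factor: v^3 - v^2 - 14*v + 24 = (v + 4)*(v^2 - 5*v + 6) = (v - 2)*(v + 4)*(v - 3)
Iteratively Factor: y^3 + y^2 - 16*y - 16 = (y + 4)*(y^2 - 3*y - 4) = (y + 1)*(y + 4)*(y - 4)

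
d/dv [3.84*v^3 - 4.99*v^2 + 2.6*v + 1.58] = 11.52*v^2 - 9.98*v + 2.6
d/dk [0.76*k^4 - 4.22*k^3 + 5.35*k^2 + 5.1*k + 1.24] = 3.04*k^3 - 12.66*k^2 + 10.7*k + 5.1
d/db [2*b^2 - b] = 4*b - 1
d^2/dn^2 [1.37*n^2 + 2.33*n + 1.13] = 2.74000000000000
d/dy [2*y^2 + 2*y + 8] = 4*y + 2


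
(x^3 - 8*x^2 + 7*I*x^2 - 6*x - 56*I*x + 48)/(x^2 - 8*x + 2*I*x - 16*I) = (x^2 + 7*I*x - 6)/(x + 2*I)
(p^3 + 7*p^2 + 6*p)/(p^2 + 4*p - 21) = p*(p^2 + 7*p + 6)/(p^2 + 4*p - 21)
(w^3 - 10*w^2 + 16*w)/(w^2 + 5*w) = (w^2 - 10*w + 16)/(w + 5)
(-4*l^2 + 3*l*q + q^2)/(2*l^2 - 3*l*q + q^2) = (4*l + q)/(-2*l + q)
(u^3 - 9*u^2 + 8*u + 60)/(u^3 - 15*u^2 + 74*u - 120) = (u + 2)/(u - 4)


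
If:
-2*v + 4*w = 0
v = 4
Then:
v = 4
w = 2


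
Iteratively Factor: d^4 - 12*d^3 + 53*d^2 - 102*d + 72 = (d - 4)*(d^3 - 8*d^2 + 21*d - 18) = (d - 4)*(d - 2)*(d^2 - 6*d + 9) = (d - 4)*(d - 3)*(d - 2)*(d - 3)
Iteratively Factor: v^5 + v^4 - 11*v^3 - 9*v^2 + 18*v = (v - 1)*(v^4 + 2*v^3 - 9*v^2 - 18*v) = (v - 1)*(v + 2)*(v^3 - 9*v) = (v - 3)*(v - 1)*(v + 2)*(v^2 + 3*v) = (v - 3)*(v - 1)*(v + 2)*(v + 3)*(v)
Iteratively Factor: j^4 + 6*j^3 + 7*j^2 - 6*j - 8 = (j - 1)*(j^3 + 7*j^2 + 14*j + 8) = (j - 1)*(j + 2)*(j^2 + 5*j + 4) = (j - 1)*(j + 1)*(j + 2)*(j + 4)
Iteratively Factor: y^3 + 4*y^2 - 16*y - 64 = (y + 4)*(y^2 - 16) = (y + 4)^2*(y - 4)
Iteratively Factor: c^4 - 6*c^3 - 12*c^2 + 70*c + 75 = (c - 5)*(c^3 - c^2 - 17*c - 15) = (c - 5)^2*(c^2 + 4*c + 3) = (c - 5)^2*(c + 3)*(c + 1)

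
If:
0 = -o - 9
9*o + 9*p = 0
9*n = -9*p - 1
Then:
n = -82/9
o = -9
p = 9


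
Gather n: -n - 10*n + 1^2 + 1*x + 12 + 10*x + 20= -11*n + 11*x + 33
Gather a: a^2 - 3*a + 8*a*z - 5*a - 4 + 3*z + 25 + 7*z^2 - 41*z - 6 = a^2 + a*(8*z - 8) + 7*z^2 - 38*z + 15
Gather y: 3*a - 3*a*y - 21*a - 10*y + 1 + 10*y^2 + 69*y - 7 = -18*a + 10*y^2 + y*(59 - 3*a) - 6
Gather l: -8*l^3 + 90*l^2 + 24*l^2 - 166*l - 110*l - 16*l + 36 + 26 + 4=-8*l^3 + 114*l^2 - 292*l + 66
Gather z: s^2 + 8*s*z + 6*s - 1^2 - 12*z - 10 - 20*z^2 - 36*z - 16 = s^2 + 6*s - 20*z^2 + z*(8*s - 48) - 27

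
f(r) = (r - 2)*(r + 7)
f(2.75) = 7.31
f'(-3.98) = -2.96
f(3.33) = 13.74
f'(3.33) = 11.66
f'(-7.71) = -10.42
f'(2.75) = 10.50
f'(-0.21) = 4.58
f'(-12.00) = -19.00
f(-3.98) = -18.06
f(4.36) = 26.81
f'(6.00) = 17.00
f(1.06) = -7.58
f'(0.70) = 6.40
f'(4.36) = 13.72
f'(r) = 2*r + 5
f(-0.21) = -15.01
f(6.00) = 52.00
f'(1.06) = 7.12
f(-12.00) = 70.00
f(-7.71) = 6.89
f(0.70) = -10.01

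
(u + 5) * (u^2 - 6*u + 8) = u^3 - u^2 - 22*u + 40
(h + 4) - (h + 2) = 2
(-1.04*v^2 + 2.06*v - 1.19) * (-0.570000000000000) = 0.5928*v^2 - 1.1742*v + 0.6783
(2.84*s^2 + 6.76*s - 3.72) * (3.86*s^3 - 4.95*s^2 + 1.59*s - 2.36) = 10.9624*s^5 + 12.0356*s^4 - 43.3056*s^3 + 22.46*s^2 - 21.8684*s + 8.7792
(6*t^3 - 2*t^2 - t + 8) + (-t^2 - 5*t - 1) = 6*t^3 - 3*t^2 - 6*t + 7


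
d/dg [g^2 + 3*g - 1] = 2*g + 3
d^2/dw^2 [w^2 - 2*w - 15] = 2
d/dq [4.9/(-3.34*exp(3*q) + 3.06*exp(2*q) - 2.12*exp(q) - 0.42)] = (49.098*exp(2*q) - 29.988*exp(q) + 10.388)*exp(q)/(3.34*exp(3*q) - 3.06*exp(2*q) + 2.12*exp(q) + 0.42)^2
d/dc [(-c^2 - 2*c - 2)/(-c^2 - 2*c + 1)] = -(6*c + 6)/(c^2 + 2*c - 1)^2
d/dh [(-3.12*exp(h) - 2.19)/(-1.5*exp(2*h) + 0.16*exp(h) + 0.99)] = (-(3.0*exp(h) - 0.16)*(3.12*exp(h) + 2.19) + 4.68*exp(2*h) - 0.4992*exp(h) - 3.0888)*exp(h)/(-1.5*exp(2*h) + 0.16*exp(h) + 0.99)^2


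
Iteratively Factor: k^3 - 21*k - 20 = (k + 1)*(k^2 - k - 20) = (k + 1)*(k + 4)*(k - 5)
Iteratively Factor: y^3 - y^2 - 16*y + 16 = (y - 1)*(y^2 - 16) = (y - 1)*(y + 4)*(y - 4)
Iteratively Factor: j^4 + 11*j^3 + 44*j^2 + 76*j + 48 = (j + 3)*(j^3 + 8*j^2 + 20*j + 16) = (j + 2)*(j + 3)*(j^2 + 6*j + 8) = (j + 2)^2*(j + 3)*(j + 4)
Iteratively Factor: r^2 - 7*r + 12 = (r - 4)*(r - 3)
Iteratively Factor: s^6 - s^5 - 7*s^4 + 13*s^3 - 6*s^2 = (s - 1)*(s^5 - 7*s^3 + 6*s^2) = (s - 1)*(s + 3)*(s^4 - 3*s^3 + 2*s^2) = (s - 2)*(s - 1)*(s + 3)*(s^3 - s^2) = (s - 2)*(s - 1)^2*(s + 3)*(s^2) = s*(s - 2)*(s - 1)^2*(s + 3)*(s)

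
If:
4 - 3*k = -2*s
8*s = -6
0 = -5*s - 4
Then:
No Solution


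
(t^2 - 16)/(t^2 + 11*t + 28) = (t - 4)/(t + 7)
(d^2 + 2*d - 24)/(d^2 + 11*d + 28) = (d^2 + 2*d - 24)/(d^2 + 11*d + 28)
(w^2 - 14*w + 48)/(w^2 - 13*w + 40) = (w - 6)/(w - 5)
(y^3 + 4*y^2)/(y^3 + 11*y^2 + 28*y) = y/(y + 7)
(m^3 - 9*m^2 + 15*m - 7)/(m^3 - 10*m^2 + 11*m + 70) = (m^2 - 2*m + 1)/(m^2 - 3*m - 10)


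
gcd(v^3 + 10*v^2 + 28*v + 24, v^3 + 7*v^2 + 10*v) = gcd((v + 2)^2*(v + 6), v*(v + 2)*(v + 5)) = v + 2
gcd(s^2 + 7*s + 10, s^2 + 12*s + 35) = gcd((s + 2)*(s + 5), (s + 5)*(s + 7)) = s + 5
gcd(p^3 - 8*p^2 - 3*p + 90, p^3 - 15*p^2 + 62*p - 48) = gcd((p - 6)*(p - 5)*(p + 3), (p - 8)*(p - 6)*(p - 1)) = p - 6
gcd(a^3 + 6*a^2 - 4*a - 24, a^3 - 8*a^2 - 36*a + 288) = a + 6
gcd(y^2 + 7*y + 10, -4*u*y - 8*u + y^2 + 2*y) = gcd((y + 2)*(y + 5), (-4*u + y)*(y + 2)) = y + 2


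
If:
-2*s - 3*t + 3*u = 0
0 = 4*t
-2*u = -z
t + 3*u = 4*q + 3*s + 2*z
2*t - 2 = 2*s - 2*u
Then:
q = 11/4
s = -3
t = 0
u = -2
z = -4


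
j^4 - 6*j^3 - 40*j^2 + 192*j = j*(j - 8)*(j - 4)*(j + 6)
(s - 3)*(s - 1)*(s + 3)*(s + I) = s^4 - s^3 + I*s^3 - 9*s^2 - I*s^2 + 9*s - 9*I*s + 9*I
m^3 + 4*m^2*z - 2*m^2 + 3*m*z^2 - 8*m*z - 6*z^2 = (m - 2)*(m + z)*(m + 3*z)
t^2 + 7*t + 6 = (t + 1)*(t + 6)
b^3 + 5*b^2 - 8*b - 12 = (b - 2)*(b + 1)*(b + 6)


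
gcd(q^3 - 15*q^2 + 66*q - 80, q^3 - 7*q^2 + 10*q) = q^2 - 7*q + 10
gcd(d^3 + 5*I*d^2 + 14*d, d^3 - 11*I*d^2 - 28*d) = d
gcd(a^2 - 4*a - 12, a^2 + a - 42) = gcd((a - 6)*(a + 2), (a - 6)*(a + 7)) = a - 6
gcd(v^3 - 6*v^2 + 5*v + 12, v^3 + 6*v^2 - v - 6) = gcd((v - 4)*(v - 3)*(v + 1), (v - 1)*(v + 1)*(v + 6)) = v + 1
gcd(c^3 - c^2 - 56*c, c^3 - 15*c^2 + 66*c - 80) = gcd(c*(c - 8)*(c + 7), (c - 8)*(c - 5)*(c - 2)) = c - 8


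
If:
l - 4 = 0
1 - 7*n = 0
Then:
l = 4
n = 1/7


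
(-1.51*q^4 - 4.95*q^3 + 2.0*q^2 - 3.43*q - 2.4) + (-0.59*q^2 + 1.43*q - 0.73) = -1.51*q^4 - 4.95*q^3 + 1.41*q^2 - 2.0*q - 3.13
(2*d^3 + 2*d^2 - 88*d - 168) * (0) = 0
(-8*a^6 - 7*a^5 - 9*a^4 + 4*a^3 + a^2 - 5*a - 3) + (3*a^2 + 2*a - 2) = -8*a^6 - 7*a^5 - 9*a^4 + 4*a^3 + 4*a^2 - 3*a - 5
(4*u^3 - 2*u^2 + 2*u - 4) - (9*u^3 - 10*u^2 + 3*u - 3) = -5*u^3 + 8*u^2 - u - 1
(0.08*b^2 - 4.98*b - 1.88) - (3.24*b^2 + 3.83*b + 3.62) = -3.16*b^2 - 8.81*b - 5.5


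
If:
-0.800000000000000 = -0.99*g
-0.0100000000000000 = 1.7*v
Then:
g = 0.81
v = -0.01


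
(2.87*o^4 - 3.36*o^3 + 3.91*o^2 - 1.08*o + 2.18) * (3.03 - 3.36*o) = -9.6432*o^5 + 19.9857*o^4 - 23.3184*o^3 + 15.4761*o^2 - 10.5972*o + 6.6054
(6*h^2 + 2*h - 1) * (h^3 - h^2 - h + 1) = 6*h^5 - 4*h^4 - 9*h^3 + 5*h^2 + 3*h - 1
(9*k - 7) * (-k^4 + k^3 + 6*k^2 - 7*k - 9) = -9*k^5 + 16*k^4 + 47*k^3 - 105*k^2 - 32*k + 63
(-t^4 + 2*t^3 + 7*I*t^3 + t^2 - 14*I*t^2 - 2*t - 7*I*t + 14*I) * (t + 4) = -t^5 - 2*t^4 + 7*I*t^4 + 9*t^3 + 14*I*t^3 + 2*t^2 - 63*I*t^2 - 8*t - 14*I*t + 56*I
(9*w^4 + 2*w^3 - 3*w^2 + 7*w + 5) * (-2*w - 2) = -18*w^5 - 22*w^4 + 2*w^3 - 8*w^2 - 24*w - 10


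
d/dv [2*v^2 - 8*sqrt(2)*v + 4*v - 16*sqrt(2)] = 4*v - 8*sqrt(2) + 4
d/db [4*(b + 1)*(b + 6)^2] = 4*(b + 6)*(3*b + 8)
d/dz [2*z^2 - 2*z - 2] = 4*z - 2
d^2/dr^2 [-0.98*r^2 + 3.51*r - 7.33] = -1.96000000000000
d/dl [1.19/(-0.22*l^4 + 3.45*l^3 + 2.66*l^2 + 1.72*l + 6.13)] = (1.0472*l^3 - 12.3165*l^2 - 6.3308*l - 2.0468)/(-0.22*l^4 + 3.45*l^3 + 2.66*l^2 + 1.72*l + 6.13)^2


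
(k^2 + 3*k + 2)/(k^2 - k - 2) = (k + 2)/(k - 2)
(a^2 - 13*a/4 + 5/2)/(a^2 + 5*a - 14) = (a - 5/4)/(a + 7)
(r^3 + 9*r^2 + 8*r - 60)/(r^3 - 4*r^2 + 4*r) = (r^2 + 11*r + 30)/(r*(r - 2))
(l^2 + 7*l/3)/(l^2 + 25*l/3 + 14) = l/(l + 6)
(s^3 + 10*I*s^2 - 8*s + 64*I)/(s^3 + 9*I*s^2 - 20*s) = (s^2 + 6*I*s + 16)/(s*(s + 5*I))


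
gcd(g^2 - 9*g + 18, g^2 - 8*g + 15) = g - 3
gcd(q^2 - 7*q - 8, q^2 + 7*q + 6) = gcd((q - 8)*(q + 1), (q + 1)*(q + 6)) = q + 1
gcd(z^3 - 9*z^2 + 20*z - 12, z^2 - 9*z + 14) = z - 2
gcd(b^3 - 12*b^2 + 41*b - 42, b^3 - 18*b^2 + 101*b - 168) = b^2 - 10*b + 21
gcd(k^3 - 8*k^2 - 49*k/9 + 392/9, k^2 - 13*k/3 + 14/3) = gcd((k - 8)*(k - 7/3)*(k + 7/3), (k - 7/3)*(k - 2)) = k - 7/3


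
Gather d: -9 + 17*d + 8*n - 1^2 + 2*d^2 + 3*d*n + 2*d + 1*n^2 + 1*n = 2*d^2 + d*(3*n + 19) + n^2 + 9*n - 10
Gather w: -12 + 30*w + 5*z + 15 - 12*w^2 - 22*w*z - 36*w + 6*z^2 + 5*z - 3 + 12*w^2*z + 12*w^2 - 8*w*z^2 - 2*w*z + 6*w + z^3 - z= 12*w^2*z + w*(-8*z^2 - 24*z) + z^3 + 6*z^2 + 9*z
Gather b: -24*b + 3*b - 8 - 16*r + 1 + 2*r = -21*b - 14*r - 7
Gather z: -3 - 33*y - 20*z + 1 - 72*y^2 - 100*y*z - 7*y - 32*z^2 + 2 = -72*y^2 - 40*y - 32*z^2 + z*(-100*y - 20)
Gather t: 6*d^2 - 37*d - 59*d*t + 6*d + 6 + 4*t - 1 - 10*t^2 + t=6*d^2 - 31*d - 10*t^2 + t*(5 - 59*d) + 5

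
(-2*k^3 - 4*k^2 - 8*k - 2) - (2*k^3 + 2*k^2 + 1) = -4*k^3 - 6*k^2 - 8*k - 3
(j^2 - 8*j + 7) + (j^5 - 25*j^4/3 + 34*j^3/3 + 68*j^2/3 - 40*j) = j^5 - 25*j^4/3 + 34*j^3/3 + 71*j^2/3 - 48*j + 7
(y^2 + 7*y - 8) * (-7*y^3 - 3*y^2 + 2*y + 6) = -7*y^5 - 52*y^4 + 37*y^3 + 44*y^2 + 26*y - 48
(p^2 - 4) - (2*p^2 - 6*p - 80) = -p^2 + 6*p + 76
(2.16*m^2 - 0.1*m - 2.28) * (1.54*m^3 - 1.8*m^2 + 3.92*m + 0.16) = 3.3264*m^5 - 4.042*m^4 + 5.136*m^3 + 4.0576*m^2 - 8.9536*m - 0.3648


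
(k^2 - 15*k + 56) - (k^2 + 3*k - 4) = 60 - 18*k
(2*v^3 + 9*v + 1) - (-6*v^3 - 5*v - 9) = 8*v^3 + 14*v + 10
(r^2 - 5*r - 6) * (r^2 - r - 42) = r^4 - 6*r^3 - 43*r^2 + 216*r + 252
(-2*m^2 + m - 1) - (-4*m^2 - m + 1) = 2*m^2 + 2*m - 2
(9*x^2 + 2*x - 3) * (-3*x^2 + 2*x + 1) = -27*x^4 + 12*x^3 + 22*x^2 - 4*x - 3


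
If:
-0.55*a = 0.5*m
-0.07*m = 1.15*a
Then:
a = 0.00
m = 0.00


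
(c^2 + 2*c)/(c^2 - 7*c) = (c + 2)/(c - 7)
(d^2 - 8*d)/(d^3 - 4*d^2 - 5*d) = (8 - d)/(-d^2 + 4*d + 5)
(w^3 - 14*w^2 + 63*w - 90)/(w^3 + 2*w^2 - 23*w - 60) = (w^2 - 9*w + 18)/(w^2 + 7*w + 12)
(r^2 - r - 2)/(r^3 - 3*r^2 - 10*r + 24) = (r + 1)/(r^2 - r - 12)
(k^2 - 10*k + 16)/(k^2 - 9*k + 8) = (k - 2)/(k - 1)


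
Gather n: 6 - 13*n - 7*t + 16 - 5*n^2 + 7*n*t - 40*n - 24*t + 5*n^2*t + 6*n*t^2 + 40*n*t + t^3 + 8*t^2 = n^2*(5*t - 5) + n*(6*t^2 + 47*t - 53) + t^3 + 8*t^2 - 31*t + 22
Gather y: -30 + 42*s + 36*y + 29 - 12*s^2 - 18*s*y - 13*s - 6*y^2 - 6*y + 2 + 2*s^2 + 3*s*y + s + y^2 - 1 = -10*s^2 + 30*s - 5*y^2 + y*(30 - 15*s)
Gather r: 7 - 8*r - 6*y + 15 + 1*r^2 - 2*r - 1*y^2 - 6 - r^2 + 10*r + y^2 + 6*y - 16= 0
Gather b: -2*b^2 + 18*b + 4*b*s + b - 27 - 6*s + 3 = -2*b^2 + b*(4*s + 19) - 6*s - 24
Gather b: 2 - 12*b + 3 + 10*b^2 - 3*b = 10*b^2 - 15*b + 5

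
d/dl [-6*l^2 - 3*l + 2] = -12*l - 3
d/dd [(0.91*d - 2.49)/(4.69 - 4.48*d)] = (32.301437 - 30.855104*d)/(4.48*d - 4.69)^3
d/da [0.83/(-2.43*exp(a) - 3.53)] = 2.0169*exp(a)/(2.43*exp(a) + 3.53)^2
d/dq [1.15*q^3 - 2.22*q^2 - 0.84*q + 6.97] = 3.45*q^2 - 4.44*q - 0.84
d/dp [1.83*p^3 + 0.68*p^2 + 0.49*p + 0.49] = 5.49*p^2 + 1.36*p + 0.49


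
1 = 1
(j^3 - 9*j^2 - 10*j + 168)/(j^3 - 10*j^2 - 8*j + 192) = (j - 7)/(j - 8)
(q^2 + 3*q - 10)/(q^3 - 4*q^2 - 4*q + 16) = (q + 5)/(q^2 - 2*q - 8)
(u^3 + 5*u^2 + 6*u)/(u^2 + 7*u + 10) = u*(u + 3)/(u + 5)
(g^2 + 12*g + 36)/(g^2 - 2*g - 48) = (g + 6)/(g - 8)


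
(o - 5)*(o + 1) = o^2 - 4*o - 5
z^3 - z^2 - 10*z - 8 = (z - 4)*(z + 1)*(z + 2)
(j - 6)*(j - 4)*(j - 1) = j^3 - 11*j^2 + 34*j - 24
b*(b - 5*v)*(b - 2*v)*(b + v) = b^4 - 6*b^3*v + 3*b^2*v^2 + 10*b*v^3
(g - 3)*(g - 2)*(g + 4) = g^3 - g^2 - 14*g + 24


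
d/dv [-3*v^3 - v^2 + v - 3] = -9*v^2 - 2*v + 1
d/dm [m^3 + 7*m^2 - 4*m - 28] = 3*m^2 + 14*m - 4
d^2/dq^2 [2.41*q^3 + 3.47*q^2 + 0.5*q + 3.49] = 14.46*q + 6.94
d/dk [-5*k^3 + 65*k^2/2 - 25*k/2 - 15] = -15*k^2 + 65*k - 25/2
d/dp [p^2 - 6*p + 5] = 2*p - 6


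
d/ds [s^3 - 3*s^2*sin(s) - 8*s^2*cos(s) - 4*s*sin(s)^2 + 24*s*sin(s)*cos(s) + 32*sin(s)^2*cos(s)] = 8*s^2*sin(s) - 3*s^2*cos(s) + 3*s^2 - 6*s*sin(s) - 4*s*sin(2*s) - 16*s*cos(s) + 24*s*cos(2*s) - 8*sin(s) + 12*sin(2*s) + 24*sin(3*s) + 2*cos(2*s) - 2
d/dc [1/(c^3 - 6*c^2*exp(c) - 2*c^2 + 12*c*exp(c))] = (6*c^2*exp(c) - 3*c^2 + 4*c - 12*exp(c))/(c^2*(c^2 - 6*c*exp(c) - 2*c + 12*exp(c))^2)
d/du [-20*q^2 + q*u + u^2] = q + 2*u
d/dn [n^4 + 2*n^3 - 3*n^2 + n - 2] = 4*n^3 + 6*n^2 - 6*n + 1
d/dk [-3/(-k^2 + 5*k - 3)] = 3*(5 - 2*k)/(k^2 - 5*k + 3)^2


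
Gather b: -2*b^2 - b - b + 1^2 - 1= -2*b^2 - 2*b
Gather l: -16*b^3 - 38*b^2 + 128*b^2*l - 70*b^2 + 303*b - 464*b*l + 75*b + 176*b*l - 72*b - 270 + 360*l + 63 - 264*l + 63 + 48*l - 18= -16*b^3 - 108*b^2 + 306*b + l*(128*b^2 - 288*b + 144) - 162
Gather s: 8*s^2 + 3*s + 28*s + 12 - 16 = 8*s^2 + 31*s - 4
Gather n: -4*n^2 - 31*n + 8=-4*n^2 - 31*n + 8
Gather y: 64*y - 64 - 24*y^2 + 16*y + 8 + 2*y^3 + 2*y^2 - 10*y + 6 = 2*y^3 - 22*y^2 + 70*y - 50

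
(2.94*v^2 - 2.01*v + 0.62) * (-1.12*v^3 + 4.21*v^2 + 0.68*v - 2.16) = -3.2928*v^5 + 14.6286*v^4 - 7.1573*v^3 - 5.107*v^2 + 4.7632*v - 1.3392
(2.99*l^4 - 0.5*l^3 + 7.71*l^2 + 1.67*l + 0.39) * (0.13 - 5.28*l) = -15.7872*l^5 + 3.0287*l^4 - 40.7738*l^3 - 7.8153*l^2 - 1.8421*l + 0.0507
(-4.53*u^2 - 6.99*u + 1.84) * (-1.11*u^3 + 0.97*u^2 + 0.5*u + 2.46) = 5.0283*u^5 + 3.3648*u^4 - 11.0877*u^3 - 12.854*u^2 - 16.2754*u + 4.5264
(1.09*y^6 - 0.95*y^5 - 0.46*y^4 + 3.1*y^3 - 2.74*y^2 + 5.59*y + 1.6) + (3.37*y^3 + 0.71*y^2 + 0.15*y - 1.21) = 1.09*y^6 - 0.95*y^5 - 0.46*y^4 + 6.47*y^3 - 2.03*y^2 + 5.74*y + 0.39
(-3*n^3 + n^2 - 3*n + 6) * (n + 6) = -3*n^4 - 17*n^3 + 3*n^2 - 12*n + 36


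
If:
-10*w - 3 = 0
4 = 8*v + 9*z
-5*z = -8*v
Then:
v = 5/28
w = -3/10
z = 2/7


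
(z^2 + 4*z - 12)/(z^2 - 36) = (z - 2)/(z - 6)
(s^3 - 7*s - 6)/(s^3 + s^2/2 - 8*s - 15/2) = 2*(s + 2)/(2*s + 5)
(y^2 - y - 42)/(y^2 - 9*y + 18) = (y^2 - y - 42)/(y^2 - 9*y + 18)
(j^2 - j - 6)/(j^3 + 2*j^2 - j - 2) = (j - 3)/(j^2 - 1)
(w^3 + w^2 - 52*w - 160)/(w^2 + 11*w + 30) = (w^2 - 4*w - 32)/(w + 6)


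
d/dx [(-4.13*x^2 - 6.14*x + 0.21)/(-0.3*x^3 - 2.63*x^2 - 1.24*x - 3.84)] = (-1.239*x^4 - 3.684*x^3 - 10.838*x^2 + 32.823*x + 23.838)/(0.09*x^6 + 1.578*x^5 + 7.6609*x^4 + 8.8264*x^3 + 21.736*x^2 + 9.5232*x + 14.7456)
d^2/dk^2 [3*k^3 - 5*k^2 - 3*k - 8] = 18*k - 10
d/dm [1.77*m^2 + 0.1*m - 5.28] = 3.54*m + 0.1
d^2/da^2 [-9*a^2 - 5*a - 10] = -18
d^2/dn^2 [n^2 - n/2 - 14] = 2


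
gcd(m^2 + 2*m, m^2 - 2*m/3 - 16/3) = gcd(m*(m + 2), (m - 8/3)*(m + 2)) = m + 2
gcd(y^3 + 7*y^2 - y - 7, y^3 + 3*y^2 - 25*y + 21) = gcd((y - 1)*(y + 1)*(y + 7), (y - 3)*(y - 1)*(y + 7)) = y^2 + 6*y - 7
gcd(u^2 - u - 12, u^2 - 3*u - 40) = 1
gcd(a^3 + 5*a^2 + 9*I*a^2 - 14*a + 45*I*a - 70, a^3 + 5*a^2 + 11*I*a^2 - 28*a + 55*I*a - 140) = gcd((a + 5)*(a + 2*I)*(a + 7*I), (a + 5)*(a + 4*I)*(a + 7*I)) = a^2 + a*(5 + 7*I) + 35*I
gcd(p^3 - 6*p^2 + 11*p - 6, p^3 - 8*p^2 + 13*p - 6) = p - 1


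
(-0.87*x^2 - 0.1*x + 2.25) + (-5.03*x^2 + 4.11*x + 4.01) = -5.9*x^2 + 4.01*x + 6.26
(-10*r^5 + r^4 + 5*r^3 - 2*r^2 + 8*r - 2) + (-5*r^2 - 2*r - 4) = -10*r^5 + r^4 + 5*r^3 - 7*r^2 + 6*r - 6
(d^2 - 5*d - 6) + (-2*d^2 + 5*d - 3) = -d^2 - 9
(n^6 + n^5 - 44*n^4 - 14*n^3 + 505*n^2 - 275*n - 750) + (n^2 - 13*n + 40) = n^6 + n^5 - 44*n^4 - 14*n^3 + 506*n^2 - 288*n - 710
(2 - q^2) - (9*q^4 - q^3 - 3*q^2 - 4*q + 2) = -9*q^4 + q^3 + 2*q^2 + 4*q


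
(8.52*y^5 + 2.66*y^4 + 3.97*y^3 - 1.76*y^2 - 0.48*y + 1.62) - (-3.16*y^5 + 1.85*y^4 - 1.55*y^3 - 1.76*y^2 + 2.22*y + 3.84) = 11.68*y^5 + 0.81*y^4 + 5.52*y^3 - 2.7*y - 2.22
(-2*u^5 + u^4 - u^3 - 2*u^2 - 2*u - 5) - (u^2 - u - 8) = -2*u^5 + u^4 - u^3 - 3*u^2 - u + 3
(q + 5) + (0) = q + 5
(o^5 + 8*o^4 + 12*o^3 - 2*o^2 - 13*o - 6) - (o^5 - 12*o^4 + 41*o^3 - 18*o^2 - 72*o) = 20*o^4 - 29*o^3 + 16*o^2 + 59*o - 6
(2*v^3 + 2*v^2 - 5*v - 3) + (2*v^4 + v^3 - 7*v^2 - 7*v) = 2*v^4 + 3*v^3 - 5*v^2 - 12*v - 3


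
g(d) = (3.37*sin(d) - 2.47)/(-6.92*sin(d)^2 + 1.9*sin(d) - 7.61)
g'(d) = (13.84*sin(d)*cos(d) - 1.9*cos(d))*(3.37*sin(d) - 2.47)/(-6.92*sin(d)^2 + 1.9*sin(d) - 7.61)^2 + 3.37*cos(d)/(-6.92*sin(d)^2 + 1.9*sin(d) - 7.61)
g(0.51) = 0.10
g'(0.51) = -0.40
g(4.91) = 0.36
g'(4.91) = 0.03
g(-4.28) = -0.05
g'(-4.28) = 0.10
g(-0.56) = 0.40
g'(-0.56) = 0.03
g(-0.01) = 0.33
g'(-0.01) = -0.35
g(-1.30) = 0.36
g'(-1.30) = 0.04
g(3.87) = 0.39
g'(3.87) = -0.06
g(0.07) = 0.30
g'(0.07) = -0.41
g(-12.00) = 0.08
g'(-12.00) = -0.37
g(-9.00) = 0.40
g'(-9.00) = 0.03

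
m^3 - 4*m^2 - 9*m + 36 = (m - 4)*(m - 3)*(m + 3)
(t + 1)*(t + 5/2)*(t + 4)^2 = t^4 + 23*t^3/2 + 93*t^2/2 + 76*t + 40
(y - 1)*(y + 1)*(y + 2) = y^3 + 2*y^2 - y - 2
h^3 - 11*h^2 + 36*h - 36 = (h - 6)*(h - 3)*(h - 2)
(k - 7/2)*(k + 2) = k^2 - 3*k/2 - 7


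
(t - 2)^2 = t^2 - 4*t + 4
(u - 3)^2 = u^2 - 6*u + 9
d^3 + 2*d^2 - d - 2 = (d - 1)*(d + 1)*(d + 2)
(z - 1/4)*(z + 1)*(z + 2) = z^3 + 11*z^2/4 + 5*z/4 - 1/2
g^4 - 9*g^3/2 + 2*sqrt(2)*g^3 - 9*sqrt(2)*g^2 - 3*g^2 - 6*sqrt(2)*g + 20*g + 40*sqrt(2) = (g - 4)*(g - 5/2)*(g + 2)*(g + 2*sqrt(2))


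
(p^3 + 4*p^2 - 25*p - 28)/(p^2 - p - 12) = (p^2 + 8*p + 7)/(p + 3)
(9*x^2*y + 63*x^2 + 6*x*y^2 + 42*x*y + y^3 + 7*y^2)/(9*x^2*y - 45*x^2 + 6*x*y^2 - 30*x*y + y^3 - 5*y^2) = (y + 7)/(y - 5)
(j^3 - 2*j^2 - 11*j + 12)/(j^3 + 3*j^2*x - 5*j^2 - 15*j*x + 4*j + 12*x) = (j + 3)/(j + 3*x)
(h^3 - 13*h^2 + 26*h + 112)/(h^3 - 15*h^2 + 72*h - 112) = (h^2 - 6*h - 16)/(h^2 - 8*h + 16)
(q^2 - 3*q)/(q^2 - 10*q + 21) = q/(q - 7)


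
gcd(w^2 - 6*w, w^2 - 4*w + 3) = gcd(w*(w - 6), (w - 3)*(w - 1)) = 1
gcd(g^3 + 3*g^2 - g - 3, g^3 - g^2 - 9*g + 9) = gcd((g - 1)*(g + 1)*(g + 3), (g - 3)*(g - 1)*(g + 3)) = g^2 + 2*g - 3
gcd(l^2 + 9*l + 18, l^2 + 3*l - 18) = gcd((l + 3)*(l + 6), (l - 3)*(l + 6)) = l + 6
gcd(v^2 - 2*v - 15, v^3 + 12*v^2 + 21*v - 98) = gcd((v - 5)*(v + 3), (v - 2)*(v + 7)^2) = 1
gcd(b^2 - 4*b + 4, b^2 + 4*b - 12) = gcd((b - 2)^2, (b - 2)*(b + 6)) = b - 2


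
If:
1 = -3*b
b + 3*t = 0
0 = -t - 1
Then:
No Solution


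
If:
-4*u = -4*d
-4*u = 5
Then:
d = -5/4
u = -5/4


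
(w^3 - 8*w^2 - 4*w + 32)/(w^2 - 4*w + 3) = (w^3 - 8*w^2 - 4*w + 32)/(w^2 - 4*w + 3)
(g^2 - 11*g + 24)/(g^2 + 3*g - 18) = (g - 8)/(g + 6)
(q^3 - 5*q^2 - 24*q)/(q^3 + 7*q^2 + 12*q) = (q - 8)/(q + 4)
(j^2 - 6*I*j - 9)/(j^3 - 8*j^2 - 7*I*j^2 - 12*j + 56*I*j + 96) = (j - 3*I)/(j^2 - 4*j*(2 + I) + 32*I)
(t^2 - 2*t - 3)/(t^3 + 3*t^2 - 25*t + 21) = (t + 1)/(t^2 + 6*t - 7)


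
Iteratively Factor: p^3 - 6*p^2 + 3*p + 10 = (p - 2)*(p^2 - 4*p - 5) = (p - 5)*(p - 2)*(p + 1)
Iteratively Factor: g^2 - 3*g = (g - 3)*(g)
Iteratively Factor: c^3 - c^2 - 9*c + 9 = (c - 1)*(c^2 - 9) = (c - 1)*(c + 3)*(c - 3)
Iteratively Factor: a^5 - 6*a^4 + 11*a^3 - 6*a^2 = (a)*(a^4 - 6*a^3 + 11*a^2 - 6*a) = a*(a - 3)*(a^3 - 3*a^2 + 2*a) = a^2*(a - 3)*(a^2 - 3*a + 2) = a^2*(a - 3)*(a - 1)*(a - 2)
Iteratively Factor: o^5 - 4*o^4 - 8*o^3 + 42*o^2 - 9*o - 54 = (o + 3)*(o^4 - 7*o^3 + 13*o^2 + 3*o - 18) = (o + 1)*(o + 3)*(o^3 - 8*o^2 + 21*o - 18) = (o - 3)*(o + 1)*(o + 3)*(o^2 - 5*o + 6) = (o - 3)^2*(o + 1)*(o + 3)*(o - 2)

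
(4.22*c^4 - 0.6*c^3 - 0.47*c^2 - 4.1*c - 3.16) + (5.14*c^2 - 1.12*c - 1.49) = 4.22*c^4 - 0.6*c^3 + 4.67*c^2 - 5.22*c - 4.65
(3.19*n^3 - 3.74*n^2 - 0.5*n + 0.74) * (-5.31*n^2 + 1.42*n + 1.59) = -16.9389*n^5 + 24.3892*n^4 + 2.4163*n^3 - 10.586*n^2 + 0.2558*n + 1.1766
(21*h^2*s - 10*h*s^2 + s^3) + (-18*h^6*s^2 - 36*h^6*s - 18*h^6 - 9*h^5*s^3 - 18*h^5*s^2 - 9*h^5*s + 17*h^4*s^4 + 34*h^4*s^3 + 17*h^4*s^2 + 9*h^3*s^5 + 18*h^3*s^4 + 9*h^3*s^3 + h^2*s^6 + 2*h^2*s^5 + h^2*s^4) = -18*h^6*s^2 - 36*h^6*s - 18*h^6 - 9*h^5*s^3 - 18*h^5*s^2 - 9*h^5*s + 17*h^4*s^4 + 34*h^4*s^3 + 17*h^4*s^2 + 9*h^3*s^5 + 18*h^3*s^4 + 9*h^3*s^3 + h^2*s^6 + 2*h^2*s^5 + h^2*s^4 + 21*h^2*s - 10*h*s^2 + s^3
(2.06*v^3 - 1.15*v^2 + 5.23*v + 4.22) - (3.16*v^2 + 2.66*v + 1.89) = 2.06*v^3 - 4.31*v^2 + 2.57*v + 2.33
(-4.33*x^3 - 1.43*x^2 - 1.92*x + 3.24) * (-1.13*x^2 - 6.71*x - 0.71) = 4.8929*x^5 + 30.6702*x^4 + 14.8392*x^3 + 10.2373*x^2 - 20.3772*x - 2.3004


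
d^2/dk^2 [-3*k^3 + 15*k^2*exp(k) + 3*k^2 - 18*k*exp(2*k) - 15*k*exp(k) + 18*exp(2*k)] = 15*k^2*exp(k) - 72*k*exp(2*k) + 45*k*exp(k) - 18*k + 6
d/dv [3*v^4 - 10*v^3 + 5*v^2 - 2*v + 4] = 12*v^3 - 30*v^2 + 10*v - 2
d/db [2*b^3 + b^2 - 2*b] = 6*b^2 + 2*b - 2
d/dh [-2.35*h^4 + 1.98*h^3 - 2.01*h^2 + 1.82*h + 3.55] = -9.4*h^3 + 5.94*h^2 - 4.02*h + 1.82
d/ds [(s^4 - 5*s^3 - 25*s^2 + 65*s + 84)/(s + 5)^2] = (2*s^4 + 15*s^3 - 75*s^2 - 315*s + 157)/(s^3 + 15*s^2 + 75*s + 125)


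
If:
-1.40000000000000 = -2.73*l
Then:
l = 0.51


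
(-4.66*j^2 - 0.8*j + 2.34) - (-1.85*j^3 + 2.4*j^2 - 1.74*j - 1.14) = 1.85*j^3 - 7.06*j^2 + 0.94*j + 3.48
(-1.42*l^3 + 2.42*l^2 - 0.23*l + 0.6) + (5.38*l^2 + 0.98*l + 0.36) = -1.42*l^3 + 7.8*l^2 + 0.75*l + 0.96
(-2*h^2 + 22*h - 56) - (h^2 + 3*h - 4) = -3*h^2 + 19*h - 52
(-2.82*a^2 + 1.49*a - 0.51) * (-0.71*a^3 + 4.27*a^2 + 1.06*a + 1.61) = 2.0022*a^5 - 13.0993*a^4 + 3.7352*a^3 - 5.1385*a^2 + 1.8583*a - 0.8211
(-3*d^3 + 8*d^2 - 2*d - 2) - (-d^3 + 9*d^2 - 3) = -2*d^3 - d^2 - 2*d + 1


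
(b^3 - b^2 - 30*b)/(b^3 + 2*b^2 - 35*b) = (b^2 - b - 30)/(b^2 + 2*b - 35)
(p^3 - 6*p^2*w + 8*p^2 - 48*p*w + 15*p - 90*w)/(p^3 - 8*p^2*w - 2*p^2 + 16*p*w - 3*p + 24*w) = (p^3 - 6*p^2*w + 8*p^2 - 48*p*w + 15*p - 90*w)/(p^3 - 8*p^2*w - 2*p^2 + 16*p*w - 3*p + 24*w)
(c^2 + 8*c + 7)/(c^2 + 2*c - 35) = (c + 1)/(c - 5)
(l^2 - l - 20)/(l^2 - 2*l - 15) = (l + 4)/(l + 3)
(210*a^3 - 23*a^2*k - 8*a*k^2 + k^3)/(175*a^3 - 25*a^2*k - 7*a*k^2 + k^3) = (6*a - k)/(5*a - k)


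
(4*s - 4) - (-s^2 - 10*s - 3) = s^2 + 14*s - 1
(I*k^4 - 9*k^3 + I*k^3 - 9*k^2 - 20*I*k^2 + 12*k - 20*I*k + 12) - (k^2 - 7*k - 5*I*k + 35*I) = I*k^4 - 9*k^3 + I*k^3 - 10*k^2 - 20*I*k^2 + 19*k - 15*I*k + 12 - 35*I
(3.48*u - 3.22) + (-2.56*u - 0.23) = 0.92*u - 3.45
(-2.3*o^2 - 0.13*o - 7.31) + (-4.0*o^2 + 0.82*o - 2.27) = -6.3*o^2 + 0.69*o - 9.58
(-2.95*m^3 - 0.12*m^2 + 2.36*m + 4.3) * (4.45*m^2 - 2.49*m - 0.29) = -13.1275*m^5 + 6.8115*m^4 + 11.6563*m^3 + 13.2934*m^2 - 11.3914*m - 1.247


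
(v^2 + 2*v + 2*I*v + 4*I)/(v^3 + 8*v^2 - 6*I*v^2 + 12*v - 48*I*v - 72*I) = (v + 2*I)/(v^2 + 6*v*(1 - I) - 36*I)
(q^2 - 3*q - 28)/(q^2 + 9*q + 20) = (q - 7)/(q + 5)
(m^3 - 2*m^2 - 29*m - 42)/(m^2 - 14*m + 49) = (m^2 + 5*m + 6)/(m - 7)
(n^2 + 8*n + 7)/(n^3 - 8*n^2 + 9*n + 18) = (n + 7)/(n^2 - 9*n + 18)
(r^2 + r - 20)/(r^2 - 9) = (r^2 + r - 20)/(r^2 - 9)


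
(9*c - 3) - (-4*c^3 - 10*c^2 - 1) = 4*c^3 + 10*c^2 + 9*c - 2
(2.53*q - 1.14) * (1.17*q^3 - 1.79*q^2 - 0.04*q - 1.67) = 2.9601*q^4 - 5.8625*q^3 + 1.9394*q^2 - 4.1795*q + 1.9038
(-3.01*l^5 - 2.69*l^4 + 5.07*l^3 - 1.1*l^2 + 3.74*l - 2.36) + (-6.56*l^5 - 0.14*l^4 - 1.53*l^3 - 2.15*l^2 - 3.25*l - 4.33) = -9.57*l^5 - 2.83*l^4 + 3.54*l^3 - 3.25*l^2 + 0.49*l - 6.69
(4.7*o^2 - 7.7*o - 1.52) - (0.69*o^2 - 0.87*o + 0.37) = 4.01*o^2 - 6.83*o - 1.89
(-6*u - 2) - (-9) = 7 - 6*u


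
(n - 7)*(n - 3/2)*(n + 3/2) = n^3 - 7*n^2 - 9*n/4 + 63/4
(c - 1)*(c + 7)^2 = c^3 + 13*c^2 + 35*c - 49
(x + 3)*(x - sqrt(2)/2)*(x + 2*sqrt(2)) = x^3 + 3*sqrt(2)*x^2/2 + 3*x^2 - 2*x + 9*sqrt(2)*x/2 - 6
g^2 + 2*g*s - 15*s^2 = (g - 3*s)*(g + 5*s)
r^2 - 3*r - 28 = (r - 7)*(r + 4)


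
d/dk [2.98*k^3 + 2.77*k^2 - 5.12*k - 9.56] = 8.94*k^2 + 5.54*k - 5.12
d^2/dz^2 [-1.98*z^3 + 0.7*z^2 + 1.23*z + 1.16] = 1.4 - 11.88*z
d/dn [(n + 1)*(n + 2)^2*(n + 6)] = 4*n^3 + 33*n^2 + 76*n + 52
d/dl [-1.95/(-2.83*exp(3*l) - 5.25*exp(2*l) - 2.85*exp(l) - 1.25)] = (-16.5555*exp(2*l) - 20.475*exp(l) - 5.5575)*exp(l)/(2.83*exp(3*l) + 5.25*exp(2*l) + 2.85*exp(l) + 1.25)^2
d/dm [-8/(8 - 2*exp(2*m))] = -8*exp(2*m)/(exp(2*m) - 4)^2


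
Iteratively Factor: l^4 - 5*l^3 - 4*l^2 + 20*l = (l - 5)*(l^3 - 4*l) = (l - 5)*(l - 2)*(l^2 + 2*l) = (l - 5)*(l - 2)*(l + 2)*(l)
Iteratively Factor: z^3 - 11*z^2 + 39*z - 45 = (z - 3)*(z^2 - 8*z + 15) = (z - 3)^2*(z - 5)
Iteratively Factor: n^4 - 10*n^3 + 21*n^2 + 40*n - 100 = (n - 5)*(n^3 - 5*n^2 - 4*n + 20) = (n - 5)^2*(n^2 - 4) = (n - 5)^2*(n + 2)*(n - 2)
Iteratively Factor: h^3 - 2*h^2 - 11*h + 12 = (h - 4)*(h^2 + 2*h - 3) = (h - 4)*(h + 3)*(h - 1)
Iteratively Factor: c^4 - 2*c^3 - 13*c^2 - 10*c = (c + 1)*(c^3 - 3*c^2 - 10*c) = c*(c + 1)*(c^2 - 3*c - 10) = c*(c - 5)*(c + 1)*(c + 2)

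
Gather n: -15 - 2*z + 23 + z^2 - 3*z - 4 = z^2 - 5*z + 4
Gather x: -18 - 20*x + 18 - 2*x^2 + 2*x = -2*x^2 - 18*x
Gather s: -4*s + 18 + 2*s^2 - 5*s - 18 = 2*s^2 - 9*s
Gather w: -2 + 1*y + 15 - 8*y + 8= 21 - 7*y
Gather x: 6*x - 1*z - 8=6*x - z - 8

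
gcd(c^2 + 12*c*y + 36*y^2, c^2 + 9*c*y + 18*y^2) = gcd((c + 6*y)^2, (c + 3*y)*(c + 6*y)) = c + 6*y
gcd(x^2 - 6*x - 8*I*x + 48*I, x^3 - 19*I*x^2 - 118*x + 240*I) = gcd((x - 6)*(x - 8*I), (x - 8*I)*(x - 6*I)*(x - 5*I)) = x - 8*I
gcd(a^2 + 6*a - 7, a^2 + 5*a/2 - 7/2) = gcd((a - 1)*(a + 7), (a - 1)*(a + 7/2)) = a - 1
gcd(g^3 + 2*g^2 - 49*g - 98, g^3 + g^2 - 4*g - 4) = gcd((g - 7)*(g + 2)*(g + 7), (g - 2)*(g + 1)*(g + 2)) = g + 2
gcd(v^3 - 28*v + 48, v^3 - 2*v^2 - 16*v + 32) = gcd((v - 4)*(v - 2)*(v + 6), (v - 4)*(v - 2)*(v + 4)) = v^2 - 6*v + 8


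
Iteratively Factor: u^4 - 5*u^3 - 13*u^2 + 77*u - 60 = (u - 1)*(u^3 - 4*u^2 - 17*u + 60) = (u - 3)*(u - 1)*(u^2 - u - 20) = (u - 3)*(u - 1)*(u + 4)*(u - 5)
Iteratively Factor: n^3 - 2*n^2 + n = (n - 1)*(n^2 - n) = n*(n - 1)*(n - 1)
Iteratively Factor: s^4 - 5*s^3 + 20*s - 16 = (s - 1)*(s^3 - 4*s^2 - 4*s + 16) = (s - 1)*(s + 2)*(s^2 - 6*s + 8) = (s - 4)*(s - 1)*(s + 2)*(s - 2)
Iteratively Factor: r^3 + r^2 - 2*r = (r)*(r^2 + r - 2) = r*(r + 2)*(r - 1)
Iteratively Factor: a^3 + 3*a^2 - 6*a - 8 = (a - 2)*(a^2 + 5*a + 4) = (a - 2)*(a + 4)*(a + 1)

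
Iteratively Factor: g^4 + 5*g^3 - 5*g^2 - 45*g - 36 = (g + 4)*(g^3 + g^2 - 9*g - 9) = (g - 3)*(g + 4)*(g^2 + 4*g + 3) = (g - 3)*(g + 3)*(g + 4)*(g + 1)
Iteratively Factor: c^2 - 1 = (c + 1)*(c - 1)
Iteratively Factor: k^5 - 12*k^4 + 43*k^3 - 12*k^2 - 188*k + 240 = (k + 2)*(k^4 - 14*k^3 + 71*k^2 - 154*k + 120) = (k - 3)*(k + 2)*(k^3 - 11*k^2 + 38*k - 40) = (k - 5)*(k - 3)*(k + 2)*(k^2 - 6*k + 8) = (k - 5)*(k - 4)*(k - 3)*(k + 2)*(k - 2)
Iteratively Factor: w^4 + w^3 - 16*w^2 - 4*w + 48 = (w + 2)*(w^3 - w^2 - 14*w + 24) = (w + 2)*(w + 4)*(w^2 - 5*w + 6) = (w - 3)*(w + 2)*(w + 4)*(w - 2)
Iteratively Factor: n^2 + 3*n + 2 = (n + 1)*(n + 2)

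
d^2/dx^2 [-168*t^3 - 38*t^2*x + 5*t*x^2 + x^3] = 10*t + 6*x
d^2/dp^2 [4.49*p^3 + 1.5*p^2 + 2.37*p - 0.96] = 26.94*p + 3.0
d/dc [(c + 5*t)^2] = 2*c + 10*t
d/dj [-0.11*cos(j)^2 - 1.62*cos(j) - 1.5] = (0.22*cos(j) + 1.62)*sin(j)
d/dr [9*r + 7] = 9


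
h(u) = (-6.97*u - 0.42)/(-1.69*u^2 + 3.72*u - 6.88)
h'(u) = (-6.97*u - 0.42)*(3.38*u - 3.72)/(-1.69*u^2 + 3.72*u - 6.88)^2 - 6.97/(-1.69*u^2 + 3.72*u - 6.88)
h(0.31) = 0.44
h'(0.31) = 1.38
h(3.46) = 1.72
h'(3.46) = -0.48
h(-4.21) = -0.55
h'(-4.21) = -0.06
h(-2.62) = -0.63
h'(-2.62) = -0.03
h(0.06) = 0.13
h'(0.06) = 1.11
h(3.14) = 1.88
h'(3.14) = -0.51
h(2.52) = 2.18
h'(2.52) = -0.43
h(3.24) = 1.83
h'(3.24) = -0.50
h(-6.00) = -0.46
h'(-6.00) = -0.05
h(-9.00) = -0.35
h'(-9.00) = -0.03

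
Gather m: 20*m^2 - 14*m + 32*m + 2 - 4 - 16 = 20*m^2 + 18*m - 18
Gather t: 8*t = 8*t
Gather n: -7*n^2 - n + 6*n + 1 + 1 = -7*n^2 + 5*n + 2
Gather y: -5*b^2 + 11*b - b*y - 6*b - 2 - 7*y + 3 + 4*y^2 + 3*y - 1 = -5*b^2 + 5*b + 4*y^2 + y*(-b - 4)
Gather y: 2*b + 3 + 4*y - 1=2*b + 4*y + 2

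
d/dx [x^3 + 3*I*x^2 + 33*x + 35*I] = 3*x^2 + 6*I*x + 33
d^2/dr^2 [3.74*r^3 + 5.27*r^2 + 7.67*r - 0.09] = 22.44*r + 10.54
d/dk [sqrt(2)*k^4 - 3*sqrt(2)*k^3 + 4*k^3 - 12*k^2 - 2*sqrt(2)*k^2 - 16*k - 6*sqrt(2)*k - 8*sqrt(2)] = 4*sqrt(2)*k^3 - 9*sqrt(2)*k^2 + 12*k^2 - 24*k - 4*sqrt(2)*k - 16 - 6*sqrt(2)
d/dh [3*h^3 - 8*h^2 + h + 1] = 9*h^2 - 16*h + 1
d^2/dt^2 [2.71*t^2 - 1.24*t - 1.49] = 5.42000000000000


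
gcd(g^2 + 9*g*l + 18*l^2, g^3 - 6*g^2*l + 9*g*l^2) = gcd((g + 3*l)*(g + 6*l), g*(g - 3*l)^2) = 1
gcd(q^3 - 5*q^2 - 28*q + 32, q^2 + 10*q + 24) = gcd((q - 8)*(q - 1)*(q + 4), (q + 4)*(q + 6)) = q + 4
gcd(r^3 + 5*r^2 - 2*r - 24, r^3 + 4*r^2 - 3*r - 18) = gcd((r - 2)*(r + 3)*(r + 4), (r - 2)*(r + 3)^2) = r^2 + r - 6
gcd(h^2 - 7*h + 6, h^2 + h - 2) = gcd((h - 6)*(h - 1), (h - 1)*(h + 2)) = h - 1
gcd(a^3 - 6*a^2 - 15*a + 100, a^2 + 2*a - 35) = a - 5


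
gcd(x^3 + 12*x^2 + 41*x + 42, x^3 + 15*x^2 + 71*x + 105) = x^2 + 10*x + 21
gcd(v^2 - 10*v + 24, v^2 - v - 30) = v - 6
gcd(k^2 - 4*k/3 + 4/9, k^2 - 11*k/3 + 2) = k - 2/3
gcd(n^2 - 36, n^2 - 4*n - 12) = n - 6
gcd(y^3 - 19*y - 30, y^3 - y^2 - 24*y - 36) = y^2 + 5*y + 6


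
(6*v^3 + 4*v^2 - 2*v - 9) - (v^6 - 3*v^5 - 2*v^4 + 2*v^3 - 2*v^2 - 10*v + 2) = -v^6 + 3*v^5 + 2*v^4 + 4*v^3 + 6*v^2 + 8*v - 11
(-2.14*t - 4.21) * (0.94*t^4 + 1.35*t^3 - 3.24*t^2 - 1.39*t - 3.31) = -2.0116*t^5 - 6.8464*t^4 + 1.2501*t^3 + 16.615*t^2 + 12.9353*t + 13.9351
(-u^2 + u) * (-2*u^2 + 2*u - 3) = 2*u^4 - 4*u^3 + 5*u^2 - 3*u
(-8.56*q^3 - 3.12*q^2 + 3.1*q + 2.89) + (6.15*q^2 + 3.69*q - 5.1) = -8.56*q^3 + 3.03*q^2 + 6.79*q - 2.21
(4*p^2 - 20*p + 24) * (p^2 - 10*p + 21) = 4*p^4 - 60*p^3 + 308*p^2 - 660*p + 504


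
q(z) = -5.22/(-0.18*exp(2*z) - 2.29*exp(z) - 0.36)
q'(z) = -5.22*(0.36*exp(2*z) + 2.29*exp(z))/(-0.18*exp(2*z) - 2.29*exp(z) - 0.36)^2 = (-1.8792*exp(z) - 11.9538)*exp(z)/(0.18*exp(2*z) + 2.29*exp(z) + 0.36)^2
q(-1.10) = 4.57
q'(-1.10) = -3.21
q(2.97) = 0.05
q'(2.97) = -0.07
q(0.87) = 0.76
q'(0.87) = -0.84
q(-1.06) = 4.44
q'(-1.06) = -3.16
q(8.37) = 0.00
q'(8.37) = -0.00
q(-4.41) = 13.46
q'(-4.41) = -0.97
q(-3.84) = 12.75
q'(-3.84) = -1.54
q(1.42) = 0.40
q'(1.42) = -0.49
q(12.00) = 0.00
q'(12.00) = 0.00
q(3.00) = 0.04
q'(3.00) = -0.07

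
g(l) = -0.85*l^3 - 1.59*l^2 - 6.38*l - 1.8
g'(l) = -2.55*l^2 - 3.18*l - 6.38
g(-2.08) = 12.24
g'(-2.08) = -10.80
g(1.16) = -12.67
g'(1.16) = -13.50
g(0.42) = -4.82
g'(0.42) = -8.17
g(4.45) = -136.58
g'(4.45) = -71.03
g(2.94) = -55.90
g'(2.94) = -37.77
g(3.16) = -64.66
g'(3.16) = -41.89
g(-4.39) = 67.48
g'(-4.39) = -41.56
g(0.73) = -7.64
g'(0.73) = -10.06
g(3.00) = -58.20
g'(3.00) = -38.87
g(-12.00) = 1314.60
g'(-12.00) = -335.42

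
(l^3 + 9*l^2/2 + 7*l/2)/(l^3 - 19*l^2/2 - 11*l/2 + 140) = l*(l + 1)/(l^2 - 13*l + 40)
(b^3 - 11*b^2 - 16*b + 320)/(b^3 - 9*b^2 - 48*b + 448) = (b + 5)/(b + 7)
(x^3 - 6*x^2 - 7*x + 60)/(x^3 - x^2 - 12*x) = (x - 5)/x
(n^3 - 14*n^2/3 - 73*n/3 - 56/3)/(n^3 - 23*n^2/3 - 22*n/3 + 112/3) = (n + 1)/(n - 2)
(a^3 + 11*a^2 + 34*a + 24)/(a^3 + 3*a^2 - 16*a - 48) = (a^2 + 7*a + 6)/(a^2 - a - 12)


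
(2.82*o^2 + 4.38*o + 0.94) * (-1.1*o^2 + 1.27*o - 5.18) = -3.102*o^4 - 1.2366*o^3 - 10.079*o^2 - 21.4946*o - 4.8692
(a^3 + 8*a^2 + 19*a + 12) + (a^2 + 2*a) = a^3 + 9*a^2 + 21*a + 12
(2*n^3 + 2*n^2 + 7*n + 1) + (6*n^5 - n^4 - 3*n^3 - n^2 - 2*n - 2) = 6*n^5 - n^4 - n^3 + n^2 + 5*n - 1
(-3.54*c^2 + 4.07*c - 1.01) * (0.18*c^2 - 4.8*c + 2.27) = -0.6372*c^4 + 17.7246*c^3 - 27.7536*c^2 + 14.0869*c - 2.2927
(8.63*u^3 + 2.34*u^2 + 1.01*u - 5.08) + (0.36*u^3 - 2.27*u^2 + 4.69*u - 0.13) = 8.99*u^3 + 0.0699999999999998*u^2 + 5.7*u - 5.21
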